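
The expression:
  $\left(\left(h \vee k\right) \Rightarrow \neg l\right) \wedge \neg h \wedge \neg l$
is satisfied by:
  {h: False, l: False}


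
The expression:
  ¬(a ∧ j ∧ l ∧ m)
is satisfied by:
  {l: False, m: False, a: False, j: False}
  {j: True, l: False, m: False, a: False}
  {a: True, l: False, m: False, j: False}
  {j: True, a: True, l: False, m: False}
  {m: True, j: False, l: False, a: False}
  {j: True, m: True, l: False, a: False}
  {a: True, m: True, j: False, l: False}
  {j: True, a: True, m: True, l: False}
  {l: True, a: False, m: False, j: False}
  {j: True, l: True, a: False, m: False}
  {a: True, l: True, j: False, m: False}
  {j: True, a: True, l: True, m: False}
  {m: True, l: True, a: False, j: False}
  {j: True, m: True, l: True, a: False}
  {a: True, m: True, l: True, j: False}


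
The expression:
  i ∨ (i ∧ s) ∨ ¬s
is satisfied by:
  {i: True, s: False}
  {s: False, i: False}
  {s: True, i: True}


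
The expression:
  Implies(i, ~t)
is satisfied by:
  {t: False, i: False}
  {i: True, t: False}
  {t: True, i: False}


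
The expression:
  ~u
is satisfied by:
  {u: False}


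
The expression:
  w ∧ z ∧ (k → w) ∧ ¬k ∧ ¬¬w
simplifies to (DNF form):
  w ∧ z ∧ ¬k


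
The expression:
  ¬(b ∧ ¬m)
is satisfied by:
  {m: True, b: False}
  {b: False, m: False}
  {b: True, m: True}


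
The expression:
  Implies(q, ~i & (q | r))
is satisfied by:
  {q: False, i: False}
  {i: True, q: False}
  {q: True, i: False}


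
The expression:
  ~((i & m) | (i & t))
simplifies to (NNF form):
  ~i | (~m & ~t)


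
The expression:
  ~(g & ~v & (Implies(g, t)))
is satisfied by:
  {v: True, g: False, t: False}
  {g: False, t: False, v: False}
  {v: True, t: True, g: False}
  {t: True, g: False, v: False}
  {v: True, g: True, t: False}
  {g: True, v: False, t: False}
  {v: True, t: True, g: True}


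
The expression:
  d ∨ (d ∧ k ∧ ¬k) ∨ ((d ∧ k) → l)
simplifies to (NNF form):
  True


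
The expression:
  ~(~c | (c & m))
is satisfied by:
  {c: True, m: False}


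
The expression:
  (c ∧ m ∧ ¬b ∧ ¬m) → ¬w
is always true.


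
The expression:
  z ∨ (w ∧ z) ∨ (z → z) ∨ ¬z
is always true.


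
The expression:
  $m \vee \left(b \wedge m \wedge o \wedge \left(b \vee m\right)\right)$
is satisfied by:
  {m: True}


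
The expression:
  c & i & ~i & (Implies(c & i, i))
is never true.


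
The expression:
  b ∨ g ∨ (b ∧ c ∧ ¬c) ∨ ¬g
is always true.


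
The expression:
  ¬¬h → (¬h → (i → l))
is always true.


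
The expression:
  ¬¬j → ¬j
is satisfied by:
  {j: False}


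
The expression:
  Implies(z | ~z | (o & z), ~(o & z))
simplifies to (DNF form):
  ~o | ~z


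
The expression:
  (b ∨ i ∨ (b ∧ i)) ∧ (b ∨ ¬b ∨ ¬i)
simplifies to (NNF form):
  b ∨ i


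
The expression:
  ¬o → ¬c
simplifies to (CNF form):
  o ∨ ¬c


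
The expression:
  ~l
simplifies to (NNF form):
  ~l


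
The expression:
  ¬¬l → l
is always true.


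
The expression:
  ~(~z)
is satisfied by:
  {z: True}


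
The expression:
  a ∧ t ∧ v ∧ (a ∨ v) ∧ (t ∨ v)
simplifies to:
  a ∧ t ∧ v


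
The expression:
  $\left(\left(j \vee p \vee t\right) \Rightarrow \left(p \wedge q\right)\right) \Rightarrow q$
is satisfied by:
  {t: True, q: True, p: True, j: True}
  {t: True, q: True, p: True, j: False}
  {t: True, q: True, j: True, p: False}
  {t: True, q: True, j: False, p: False}
  {t: True, p: True, j: True, q: False}
  {t: True, p: True, j: False, q: False}
  {t: True, p: False, j: True, q: False}
  {t: True, p: False, j: False, q: False}
  {q: True, p: True, j: True, t: False}
  {q: True, p: True, j: False, t: False}
  {q: True, j: True, p: False, t: False}
  {q: True, j: False, p: False, t: False}
  {p: True, j: True, q: False, t: False}
  {p: True, q: False, j: False, t: False}
  {j: True, q: False, p: False, t: False}


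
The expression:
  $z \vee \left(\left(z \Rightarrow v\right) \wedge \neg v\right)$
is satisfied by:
  {z: True, v: False}
  {v: False, z: False}
  {v: True, z: True}


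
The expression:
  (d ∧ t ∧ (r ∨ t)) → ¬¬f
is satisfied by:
  {f: True, t: False, d: False}
  {f: False, t: False, d: False}
  {d: True, f: True, t: False}
  {d: True, f: False, t: False}
  {t: True, f: True, d: False}
  {t: True, f: False, d: False}
  {t: True, d: True, f: True}


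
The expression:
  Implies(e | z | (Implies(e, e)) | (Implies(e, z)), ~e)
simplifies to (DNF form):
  ~e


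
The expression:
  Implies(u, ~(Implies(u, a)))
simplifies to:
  ~a | ~u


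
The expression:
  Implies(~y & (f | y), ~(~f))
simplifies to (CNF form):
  True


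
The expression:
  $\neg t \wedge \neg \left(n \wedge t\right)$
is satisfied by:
  {t: False}


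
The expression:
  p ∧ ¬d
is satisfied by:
  {p: True, d: False}


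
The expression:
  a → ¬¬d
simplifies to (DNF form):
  d ∨ ¬a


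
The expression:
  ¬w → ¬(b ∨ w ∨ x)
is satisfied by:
  {w: True, x: False, b: False}
  {b: True, w: True, x: False}
  {w: True, x: True, b: False}
  {b: True, w: True, x: True}
  {b: False, x: False, w: False}


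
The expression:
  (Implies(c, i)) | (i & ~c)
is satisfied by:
  {i: True, c: False}
  {c: False, i: False}
  {c: True, i: True}


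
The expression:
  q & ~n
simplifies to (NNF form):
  q & ~n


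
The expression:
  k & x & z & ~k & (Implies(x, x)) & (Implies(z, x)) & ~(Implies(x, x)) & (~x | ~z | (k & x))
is never true.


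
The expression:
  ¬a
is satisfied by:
  {a: False}


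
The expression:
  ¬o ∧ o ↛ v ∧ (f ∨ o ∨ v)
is never true.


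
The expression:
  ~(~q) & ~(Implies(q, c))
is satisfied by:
  {q: True, c: False}


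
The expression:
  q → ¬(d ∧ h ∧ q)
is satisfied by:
  {h: False, q: False, d: False}
  {d: True, h: False, q: False}
  {q: True, h: False, d: False}
  {d: True, q: True, h: False}
  {h: True, d: False, q: False}
  {d: True, h: True, q: False}
  {q: True, h: True, d: False}


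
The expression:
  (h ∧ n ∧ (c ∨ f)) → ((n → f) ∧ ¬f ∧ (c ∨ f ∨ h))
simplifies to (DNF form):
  (¬c ∧ ¬f) ∨ ¬h ∨ ¬n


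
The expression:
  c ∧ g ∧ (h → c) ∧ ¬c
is never true.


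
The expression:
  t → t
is always true.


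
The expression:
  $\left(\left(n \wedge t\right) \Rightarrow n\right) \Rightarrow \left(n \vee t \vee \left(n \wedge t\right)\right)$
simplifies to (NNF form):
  $n \vee t$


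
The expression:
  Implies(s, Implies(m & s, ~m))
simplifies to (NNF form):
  ~m | ~s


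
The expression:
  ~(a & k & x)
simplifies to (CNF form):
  ~a | ~k | ~x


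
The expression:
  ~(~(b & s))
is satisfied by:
  {b: True, s: True}


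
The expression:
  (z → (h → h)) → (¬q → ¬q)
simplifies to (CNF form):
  True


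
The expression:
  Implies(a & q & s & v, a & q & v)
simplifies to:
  True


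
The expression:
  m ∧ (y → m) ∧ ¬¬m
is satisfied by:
  {m: True}


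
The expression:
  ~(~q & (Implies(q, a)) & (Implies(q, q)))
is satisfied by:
  {q: True}


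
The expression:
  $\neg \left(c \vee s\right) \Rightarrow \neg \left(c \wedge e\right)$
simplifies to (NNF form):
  $\text{True}$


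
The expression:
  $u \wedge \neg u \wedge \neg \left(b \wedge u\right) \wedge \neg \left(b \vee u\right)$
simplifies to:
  $\text{False}$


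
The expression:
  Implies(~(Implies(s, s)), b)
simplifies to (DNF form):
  True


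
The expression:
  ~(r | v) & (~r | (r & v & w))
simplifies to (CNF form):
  ~r & ~v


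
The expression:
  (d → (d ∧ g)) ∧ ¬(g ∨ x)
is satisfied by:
  {x: False, d: False, g: False}


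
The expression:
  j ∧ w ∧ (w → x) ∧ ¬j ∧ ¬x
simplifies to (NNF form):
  False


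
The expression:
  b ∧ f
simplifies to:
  b ∧ f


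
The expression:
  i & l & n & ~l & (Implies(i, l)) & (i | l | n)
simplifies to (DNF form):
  False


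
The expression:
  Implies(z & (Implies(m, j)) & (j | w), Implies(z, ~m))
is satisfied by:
  {m: False, z: False, j: False}
  {j: True, m: False, z: False}
  {z: True, m: False, j: False}
  {j: True, z: True, m: False}
  {m: True, j: False, z: False}
  {j: True, m: True, z: False}
  {z: True, m: True, j: False}


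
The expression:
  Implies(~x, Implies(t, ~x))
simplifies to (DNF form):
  True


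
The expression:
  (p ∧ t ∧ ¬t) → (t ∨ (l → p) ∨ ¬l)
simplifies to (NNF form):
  True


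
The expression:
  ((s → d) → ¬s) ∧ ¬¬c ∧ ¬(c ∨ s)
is never true.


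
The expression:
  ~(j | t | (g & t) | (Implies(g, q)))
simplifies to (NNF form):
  g & ~j & ~q & ~t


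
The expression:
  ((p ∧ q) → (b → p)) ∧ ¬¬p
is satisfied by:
  {p: True}


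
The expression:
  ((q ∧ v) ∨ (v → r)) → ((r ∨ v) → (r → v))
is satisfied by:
  {v: True, r: False}
  {r: False, v: False}
  {r: True, v: True}


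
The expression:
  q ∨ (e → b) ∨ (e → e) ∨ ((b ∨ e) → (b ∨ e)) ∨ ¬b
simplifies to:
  True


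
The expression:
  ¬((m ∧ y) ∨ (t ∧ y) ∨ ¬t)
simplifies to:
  t ∧ ¬y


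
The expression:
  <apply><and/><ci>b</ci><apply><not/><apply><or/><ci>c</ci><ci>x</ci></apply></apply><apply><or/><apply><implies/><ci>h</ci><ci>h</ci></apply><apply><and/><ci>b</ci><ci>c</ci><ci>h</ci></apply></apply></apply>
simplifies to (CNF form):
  <apply><and/><ci>b</ci><apply><not/><ci>c</ci></apply><apply><not/><ci>x</ci></apply></apply>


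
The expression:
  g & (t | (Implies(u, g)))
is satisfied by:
  {g: True}


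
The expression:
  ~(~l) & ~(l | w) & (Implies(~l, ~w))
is never true.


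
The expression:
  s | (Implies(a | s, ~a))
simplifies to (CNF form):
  s | ~a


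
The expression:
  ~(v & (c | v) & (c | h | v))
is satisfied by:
  {v: False}


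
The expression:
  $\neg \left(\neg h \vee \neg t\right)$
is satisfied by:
  {t: True, h: True}


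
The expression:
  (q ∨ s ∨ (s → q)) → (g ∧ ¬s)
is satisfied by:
  {g: True, s: False}


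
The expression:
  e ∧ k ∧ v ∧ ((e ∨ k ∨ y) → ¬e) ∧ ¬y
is never true.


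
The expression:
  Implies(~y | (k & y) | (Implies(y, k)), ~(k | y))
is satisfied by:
  {k: False}


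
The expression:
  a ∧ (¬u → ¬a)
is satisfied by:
  {a: True, u: True}


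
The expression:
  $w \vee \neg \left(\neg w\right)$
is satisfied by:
  {w: True}


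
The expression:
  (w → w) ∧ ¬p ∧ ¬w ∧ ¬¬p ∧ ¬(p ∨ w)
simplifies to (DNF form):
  False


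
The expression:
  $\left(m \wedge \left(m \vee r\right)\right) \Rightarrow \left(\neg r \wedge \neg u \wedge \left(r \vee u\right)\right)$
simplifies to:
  $\neg m$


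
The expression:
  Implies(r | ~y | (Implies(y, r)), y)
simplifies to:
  y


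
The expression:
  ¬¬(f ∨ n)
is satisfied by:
  {n: True, f: True}
  {n: True, f: False}
  {f: True, n: False}


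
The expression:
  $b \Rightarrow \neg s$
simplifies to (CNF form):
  $\neg b \vee \neg s$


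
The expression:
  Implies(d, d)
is always true.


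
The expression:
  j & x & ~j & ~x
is never true.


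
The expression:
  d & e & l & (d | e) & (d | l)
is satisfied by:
  {e: True, d: True, l: True}


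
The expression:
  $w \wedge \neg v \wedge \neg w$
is never true.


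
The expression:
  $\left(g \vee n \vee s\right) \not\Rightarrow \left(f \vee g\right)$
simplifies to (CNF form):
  $\neg f \wedge \neg g \wedge \left(n \vee s\right)$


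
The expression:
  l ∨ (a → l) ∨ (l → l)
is always true.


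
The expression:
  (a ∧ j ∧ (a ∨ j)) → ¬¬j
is always true.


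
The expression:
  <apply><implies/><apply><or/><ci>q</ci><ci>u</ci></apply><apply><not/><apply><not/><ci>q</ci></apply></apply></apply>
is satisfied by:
  {q: True, u: False}
  {u: False, q: False}
  {u: True, q: True}


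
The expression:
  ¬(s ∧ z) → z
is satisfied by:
  {z: True}


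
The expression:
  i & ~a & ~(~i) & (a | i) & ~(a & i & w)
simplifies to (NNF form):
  i & ~a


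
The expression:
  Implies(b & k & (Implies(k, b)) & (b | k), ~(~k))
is always true.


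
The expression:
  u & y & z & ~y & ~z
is never true.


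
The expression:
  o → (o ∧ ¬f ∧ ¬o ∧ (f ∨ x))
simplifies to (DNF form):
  ¬o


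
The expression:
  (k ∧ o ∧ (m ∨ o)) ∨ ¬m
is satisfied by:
  {k: True, o: True, m: False}
  {k: True, o: False, m: False}
  {o: True, k: False, m: False}
  {k: False, o: False, m: False}
  {k: True, m: True, o: True}


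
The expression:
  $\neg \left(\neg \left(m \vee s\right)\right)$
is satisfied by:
  {m: True, s: True}
  {m: True, s: False}
  {s: True, m: False}


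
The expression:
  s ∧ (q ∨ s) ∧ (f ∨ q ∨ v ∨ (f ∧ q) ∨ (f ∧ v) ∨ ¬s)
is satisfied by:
  {q: True, v: True, f: True, s: True}
  {q: True, v: True, s: True, f: False}
  {q: True, f: True, s: True, v: False}
  {q: True, s: True, f: False, v: False}
  {v: True, s: True, f: True, q: False}
  {v: True, s: True, f: False, q: False}
  {s: True, f: True, v: False, q: False}


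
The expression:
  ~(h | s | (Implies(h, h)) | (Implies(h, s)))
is never true.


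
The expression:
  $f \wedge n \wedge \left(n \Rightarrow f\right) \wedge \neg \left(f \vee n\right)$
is never true.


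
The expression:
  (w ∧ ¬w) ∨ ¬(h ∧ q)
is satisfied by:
  {h: False, q: False}
  {q: True, h: False}
  {h: True, q: False}


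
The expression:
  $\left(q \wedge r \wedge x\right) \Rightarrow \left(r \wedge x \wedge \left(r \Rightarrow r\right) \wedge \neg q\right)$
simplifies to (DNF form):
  $\neg q \vee \neg r \vee \neg x$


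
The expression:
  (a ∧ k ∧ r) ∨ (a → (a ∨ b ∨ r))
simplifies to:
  True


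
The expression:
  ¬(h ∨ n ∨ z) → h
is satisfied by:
  {n: True, z: True, h: True}
  {n: True, z: True, h: False}
  {n: True, h: True, z: False}
  {n: True, h: False, z: False}
  {z: True, h: True, n: False}
  {z: True, h: False, n: False}
  {h: True, z: False, n: False}


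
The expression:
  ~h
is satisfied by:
  {h: False}


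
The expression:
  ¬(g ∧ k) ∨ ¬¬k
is always true.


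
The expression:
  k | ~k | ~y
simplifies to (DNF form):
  True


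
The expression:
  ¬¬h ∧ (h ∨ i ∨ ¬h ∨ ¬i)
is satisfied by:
  {h: True}


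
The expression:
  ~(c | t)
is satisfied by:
  {t: False, c: False}


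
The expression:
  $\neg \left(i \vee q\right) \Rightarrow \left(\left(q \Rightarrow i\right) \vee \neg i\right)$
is always true.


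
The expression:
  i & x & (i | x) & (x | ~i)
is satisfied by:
  {i: True, x: True}


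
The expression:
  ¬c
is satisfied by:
  {c: False}


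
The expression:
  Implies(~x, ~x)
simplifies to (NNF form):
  True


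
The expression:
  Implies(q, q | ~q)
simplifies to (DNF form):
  True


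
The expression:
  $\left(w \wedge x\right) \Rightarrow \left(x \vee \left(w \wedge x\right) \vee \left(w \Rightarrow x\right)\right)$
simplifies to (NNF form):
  $\text{True}$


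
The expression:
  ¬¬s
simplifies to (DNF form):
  s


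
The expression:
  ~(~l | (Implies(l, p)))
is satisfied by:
  {l: True, p: False}


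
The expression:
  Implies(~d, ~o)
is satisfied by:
  {d: True, o: False}
  {o: False, d: False}
  {o: True, d: True}


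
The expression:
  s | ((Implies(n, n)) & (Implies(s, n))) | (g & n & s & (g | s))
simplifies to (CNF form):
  True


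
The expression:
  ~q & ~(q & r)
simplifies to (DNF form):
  ~q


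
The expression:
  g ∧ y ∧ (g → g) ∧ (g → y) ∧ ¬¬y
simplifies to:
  g ∧ y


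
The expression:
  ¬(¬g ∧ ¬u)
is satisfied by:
  {g: True, u: True}
  {g: True, u: False}
  {u: True, g: False}


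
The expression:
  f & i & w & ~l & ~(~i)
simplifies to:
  f & i & w & ~l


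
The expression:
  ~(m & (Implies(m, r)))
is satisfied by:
  {m: False, r: False}
  {r: True, m: False}
  {m: True, r: False}


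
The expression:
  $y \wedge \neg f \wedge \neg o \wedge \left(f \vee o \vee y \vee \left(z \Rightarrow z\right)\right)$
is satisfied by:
  {y: True, o: False, f: False}


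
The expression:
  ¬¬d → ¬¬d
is always true.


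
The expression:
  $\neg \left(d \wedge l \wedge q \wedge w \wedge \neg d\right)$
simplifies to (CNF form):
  $\text{True}$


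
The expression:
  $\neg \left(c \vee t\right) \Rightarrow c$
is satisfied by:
  {t: True, c: True}
  {t: True, c: False}
  {c: True, t: False}


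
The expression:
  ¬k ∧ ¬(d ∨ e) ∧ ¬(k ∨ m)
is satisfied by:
  {d: False, e: False, k: False, m: False}


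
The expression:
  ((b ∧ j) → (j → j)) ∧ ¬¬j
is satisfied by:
  {j: True}


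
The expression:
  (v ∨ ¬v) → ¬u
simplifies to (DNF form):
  ¬u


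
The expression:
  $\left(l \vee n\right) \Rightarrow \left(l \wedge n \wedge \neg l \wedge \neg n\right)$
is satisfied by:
  {n: False, l: False}


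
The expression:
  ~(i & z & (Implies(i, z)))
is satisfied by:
  {z: False, i: False}
  {i: True, z: False}
  {z: True, i: False}


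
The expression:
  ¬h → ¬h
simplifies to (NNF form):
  True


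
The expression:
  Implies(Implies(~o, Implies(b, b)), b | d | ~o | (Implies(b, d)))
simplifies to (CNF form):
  True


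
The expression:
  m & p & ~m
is never true.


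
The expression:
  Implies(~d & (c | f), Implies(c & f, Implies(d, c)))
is always true.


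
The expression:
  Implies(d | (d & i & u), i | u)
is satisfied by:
  {i: True, u: True, d: False}
  {i: True, u: False, d: False}
  {u: True, i: False, d: False}
  {i: False, u: False, d: False}
  {i: True, d: True, u: True}
  {i: True, d: True, u: False}
  {d: True, u: True, i: False}


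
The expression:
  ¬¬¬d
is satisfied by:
  {d: False}


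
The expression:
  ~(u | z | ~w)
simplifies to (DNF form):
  w & ~u & ~z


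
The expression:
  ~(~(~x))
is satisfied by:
  {x: False}


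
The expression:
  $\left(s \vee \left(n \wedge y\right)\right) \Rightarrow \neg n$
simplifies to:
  $\left(\neg s \wedge \neg y\right) \vee \neg n$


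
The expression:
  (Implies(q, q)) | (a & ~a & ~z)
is always true.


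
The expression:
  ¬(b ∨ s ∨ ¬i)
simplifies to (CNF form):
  i ∧ ¬b ∧ ¬s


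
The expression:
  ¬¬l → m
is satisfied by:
  {m: True, l: False}
  {l: False, m: False}
  {l: True, m: True}


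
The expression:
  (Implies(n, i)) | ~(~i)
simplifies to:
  i | ~n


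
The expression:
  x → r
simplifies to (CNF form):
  r ∨ ¬x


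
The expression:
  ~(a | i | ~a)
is never true.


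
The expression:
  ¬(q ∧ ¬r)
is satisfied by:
  {r: True, q: False}
  {q: False, r: False}
  {q: True, r: True}


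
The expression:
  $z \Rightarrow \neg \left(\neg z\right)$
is always true.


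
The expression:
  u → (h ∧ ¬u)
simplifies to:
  ¬u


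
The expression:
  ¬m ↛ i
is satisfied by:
  {i: True, m: False}
  {m: False, i: False}
  {m: True, i: True}


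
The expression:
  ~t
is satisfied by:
  {t: False}


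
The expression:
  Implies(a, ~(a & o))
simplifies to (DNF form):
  ~a | ~o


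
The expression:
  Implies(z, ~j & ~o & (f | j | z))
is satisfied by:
  {j: False, z: False, o: False}
  {o: True, j: False, z: False}
  {j: True, o: False, z: False}
  {o: True, j: True, z: False}
  {z: True, o: False, j: False}


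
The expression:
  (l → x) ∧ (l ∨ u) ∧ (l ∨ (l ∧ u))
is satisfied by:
  {x: True, l: True}


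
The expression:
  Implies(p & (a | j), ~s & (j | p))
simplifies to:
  ~p | ~s | (~a & ~j)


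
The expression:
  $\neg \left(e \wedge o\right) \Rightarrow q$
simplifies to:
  $q \vee \left(e \wedge o\right)$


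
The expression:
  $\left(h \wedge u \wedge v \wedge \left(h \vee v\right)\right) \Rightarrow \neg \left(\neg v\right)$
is always true.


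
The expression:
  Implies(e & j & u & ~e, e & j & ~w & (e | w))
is always true.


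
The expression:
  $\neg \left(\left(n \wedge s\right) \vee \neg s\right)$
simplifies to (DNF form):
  $s \wedge \neg n$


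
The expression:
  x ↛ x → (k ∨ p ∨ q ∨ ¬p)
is always true.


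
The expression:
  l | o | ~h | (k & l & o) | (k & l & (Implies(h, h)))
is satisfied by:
  {o: True, l: True, h: False}
  {o: True, h: False, l: False}
  {l: True, h: False, o: False}
  {l: False, h: False, o: False}
  {o: True, l: True, h: True}
  {o: True, h: True, l: False}
  {l: True, h: True, o: False}


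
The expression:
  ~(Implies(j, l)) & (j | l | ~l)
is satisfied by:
  {j: True, l: False}


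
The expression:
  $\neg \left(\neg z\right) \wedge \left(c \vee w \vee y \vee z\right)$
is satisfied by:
  {z: True}


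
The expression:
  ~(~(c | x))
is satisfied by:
  {x: True, c: True}
  {x: True, c: False}
  {c: True, x: False}


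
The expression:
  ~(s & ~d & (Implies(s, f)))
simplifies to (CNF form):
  d | ~f | ~s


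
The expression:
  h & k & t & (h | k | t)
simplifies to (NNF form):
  h & k & t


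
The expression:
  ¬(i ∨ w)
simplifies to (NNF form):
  ¬i ∧ ¬w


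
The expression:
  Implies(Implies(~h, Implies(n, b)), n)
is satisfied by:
  {n: True}


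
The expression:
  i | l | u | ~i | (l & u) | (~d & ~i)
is always true.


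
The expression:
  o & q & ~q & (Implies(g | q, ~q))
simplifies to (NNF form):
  False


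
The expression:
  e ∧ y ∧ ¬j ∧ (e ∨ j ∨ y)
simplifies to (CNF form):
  e ∧ y ∧ ¬j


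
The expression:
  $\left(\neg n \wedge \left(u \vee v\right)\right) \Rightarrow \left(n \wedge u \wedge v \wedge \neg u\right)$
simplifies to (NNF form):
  $n \vee \left(\neg u \wedge \neg v\right)$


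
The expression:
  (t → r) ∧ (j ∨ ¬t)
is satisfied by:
  {j: True, r: True, t: False}
  {j: True, r: False, t: False}
  {r: True, j: False, t: False}
  {j: False, r: False, t: False}
  {t: True, j: True, r: True}


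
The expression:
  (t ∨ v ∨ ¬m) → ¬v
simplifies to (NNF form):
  ¬v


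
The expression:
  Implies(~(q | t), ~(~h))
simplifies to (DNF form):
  h | q | t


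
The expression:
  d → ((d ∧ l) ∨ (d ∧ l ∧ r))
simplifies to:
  l ∨ ¬d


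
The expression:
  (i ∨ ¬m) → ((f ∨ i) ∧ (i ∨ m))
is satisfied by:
  {i: True, m: True}
  {i: True, m: False}
  {m: True, i: False}


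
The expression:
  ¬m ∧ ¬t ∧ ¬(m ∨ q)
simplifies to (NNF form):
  ¬m ∧ ¬q ∧ ¬t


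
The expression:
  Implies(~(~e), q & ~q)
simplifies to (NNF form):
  ~e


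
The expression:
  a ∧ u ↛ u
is never true.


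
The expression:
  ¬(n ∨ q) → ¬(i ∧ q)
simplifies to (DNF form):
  True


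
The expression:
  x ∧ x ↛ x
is never true.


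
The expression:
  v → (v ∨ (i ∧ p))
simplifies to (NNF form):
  True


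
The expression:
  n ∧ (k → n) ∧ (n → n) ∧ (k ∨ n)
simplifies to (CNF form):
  n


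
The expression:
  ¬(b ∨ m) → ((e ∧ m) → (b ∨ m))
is always true.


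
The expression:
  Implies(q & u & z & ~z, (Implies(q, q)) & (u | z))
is always true.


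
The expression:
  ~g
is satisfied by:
  {g: False}


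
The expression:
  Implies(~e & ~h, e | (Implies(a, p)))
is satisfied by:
  {p: True, e: True, h: True, a: False}
  {p: True, e: True, h: False, a: False}
  {p: True, h: True, e: False, a: False}
  {p: True, h: False, e: False, a: False}
  {e: True, h: True, p: False, a: False}
  {e: True, h: False, p: False, a: False}
  {h: True, p: False, e: False, a: False}
  {h: False, p: False, e: False, a: False}
  {a: True, p: True, e: True, h: True}
  {a: True, p: True, e: True, h: False}
  {a: True, p: True, h: True, e: False}
  {a: True, p: True, h: False, e: False}
  {a: True, e: True, h: True, p: False}
  {a: True, e: True, h: False, p: False}
  {a: True, h: True, e: False, p: False}


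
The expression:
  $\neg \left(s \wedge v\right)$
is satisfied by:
  {s: False, v: False}
  {v: True, s: False}
  {s: True, v: False}


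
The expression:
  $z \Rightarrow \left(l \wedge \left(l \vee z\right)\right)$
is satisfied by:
  {l: True, z: False}
  {z: False, l: False}
  {z: True, l: True}


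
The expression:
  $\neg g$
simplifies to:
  $\neg g$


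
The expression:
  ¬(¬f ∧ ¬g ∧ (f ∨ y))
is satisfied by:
  {g: True, f: True, y: False}
  {g: True, f: False, y: False}
  {f: True, g: False, y: False}
  {g: False, f: False, y: False}
  {y: True, g: True, f: True}
  {y: True, g: True, f: False}
  {y: True, f: True, g: False}


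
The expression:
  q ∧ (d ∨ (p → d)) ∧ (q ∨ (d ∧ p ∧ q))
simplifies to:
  q ∧ (d ∨ ¬p)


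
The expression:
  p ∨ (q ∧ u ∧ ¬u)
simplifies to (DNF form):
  p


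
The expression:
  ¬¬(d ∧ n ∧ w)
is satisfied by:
  {w: True, d: True, n: True}


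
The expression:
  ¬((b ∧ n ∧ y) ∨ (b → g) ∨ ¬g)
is never true.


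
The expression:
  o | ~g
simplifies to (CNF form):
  o | ~g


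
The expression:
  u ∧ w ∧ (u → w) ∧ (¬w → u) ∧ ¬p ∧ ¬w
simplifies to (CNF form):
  False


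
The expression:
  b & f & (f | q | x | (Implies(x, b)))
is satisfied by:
  {b: True, f: True}


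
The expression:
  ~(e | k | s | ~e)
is never true.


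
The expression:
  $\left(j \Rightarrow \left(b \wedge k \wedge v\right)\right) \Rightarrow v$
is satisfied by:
  {v: True, j: True}
  {v: True, j: False}
  {j: True, v: False}


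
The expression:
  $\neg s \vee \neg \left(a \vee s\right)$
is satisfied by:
  {s: False}


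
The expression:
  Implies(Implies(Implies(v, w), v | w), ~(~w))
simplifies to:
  w | ~v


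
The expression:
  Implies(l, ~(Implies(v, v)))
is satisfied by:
  {l: False}


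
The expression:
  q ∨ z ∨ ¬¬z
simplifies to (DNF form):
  q ∨ z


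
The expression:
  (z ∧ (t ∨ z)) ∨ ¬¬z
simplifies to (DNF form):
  z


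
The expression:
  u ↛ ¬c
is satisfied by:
  {c: True, u: True}


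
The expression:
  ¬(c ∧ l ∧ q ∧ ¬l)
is always true.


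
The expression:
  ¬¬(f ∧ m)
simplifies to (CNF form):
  f ∧ m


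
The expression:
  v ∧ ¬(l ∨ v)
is never true.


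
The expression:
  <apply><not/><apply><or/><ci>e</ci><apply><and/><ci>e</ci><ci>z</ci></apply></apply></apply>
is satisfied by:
  {e: False}


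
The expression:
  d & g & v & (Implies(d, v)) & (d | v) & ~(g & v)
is never true.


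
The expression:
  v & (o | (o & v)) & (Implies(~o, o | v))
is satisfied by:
  {o: True, v: True}


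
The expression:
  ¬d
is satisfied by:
  {d: False}


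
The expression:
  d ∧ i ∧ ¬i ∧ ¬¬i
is never true.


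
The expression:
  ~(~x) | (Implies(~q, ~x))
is always true.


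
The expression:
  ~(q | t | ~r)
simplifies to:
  r & ~q & ~t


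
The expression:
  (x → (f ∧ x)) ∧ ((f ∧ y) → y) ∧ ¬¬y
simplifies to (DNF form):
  (f ∧ y) ∨ (y ∧ ¬x)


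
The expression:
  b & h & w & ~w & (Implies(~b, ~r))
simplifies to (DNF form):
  False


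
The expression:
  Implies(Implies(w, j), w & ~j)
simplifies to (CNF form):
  w & ~j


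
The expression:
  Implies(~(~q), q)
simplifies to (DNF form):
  True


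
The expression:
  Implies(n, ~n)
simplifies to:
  ~n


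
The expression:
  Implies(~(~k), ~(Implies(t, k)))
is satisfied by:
  {k: False}


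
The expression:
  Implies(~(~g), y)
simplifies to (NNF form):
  y | ~g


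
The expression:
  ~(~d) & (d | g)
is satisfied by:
  {d: True}


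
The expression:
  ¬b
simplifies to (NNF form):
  ¬b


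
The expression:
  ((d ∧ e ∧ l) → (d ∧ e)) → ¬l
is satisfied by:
  {l: False}


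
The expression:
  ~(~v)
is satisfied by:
  {v: True}


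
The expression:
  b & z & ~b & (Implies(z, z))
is never true.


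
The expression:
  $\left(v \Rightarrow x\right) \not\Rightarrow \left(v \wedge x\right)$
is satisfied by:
  {v: False}


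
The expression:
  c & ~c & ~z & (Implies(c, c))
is never true.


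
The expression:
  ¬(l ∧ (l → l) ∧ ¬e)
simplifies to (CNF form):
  e ∨ ¬l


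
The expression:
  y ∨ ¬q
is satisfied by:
  {y: True, q: False}
  {q: False, y: False}
  {q: True, y: True}


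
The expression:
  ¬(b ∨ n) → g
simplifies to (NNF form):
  b ∨ g ∨ n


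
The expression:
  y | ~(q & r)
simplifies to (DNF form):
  y | ~q | ~r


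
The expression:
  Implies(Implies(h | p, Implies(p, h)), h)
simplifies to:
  h | p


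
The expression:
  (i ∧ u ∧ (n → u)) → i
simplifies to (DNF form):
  True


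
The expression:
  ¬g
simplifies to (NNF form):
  ¬g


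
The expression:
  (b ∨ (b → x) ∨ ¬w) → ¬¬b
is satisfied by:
  {b: True}


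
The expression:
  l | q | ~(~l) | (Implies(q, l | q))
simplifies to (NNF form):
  True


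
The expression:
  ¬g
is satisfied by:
  {g: False}


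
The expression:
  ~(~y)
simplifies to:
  y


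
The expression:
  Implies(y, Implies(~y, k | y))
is always true.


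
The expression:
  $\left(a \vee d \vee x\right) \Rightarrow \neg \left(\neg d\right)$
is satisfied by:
  {d: True, x: False, a: False}
  {a: True, d: True, x: False}
  {d: True, x: True, a: False}
  {a: True, d: True, x: True}
  {a: False, x: False, d: False}


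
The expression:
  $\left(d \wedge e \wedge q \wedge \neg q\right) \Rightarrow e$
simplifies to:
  $\text{True}$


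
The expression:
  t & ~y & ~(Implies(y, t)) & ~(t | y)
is never true.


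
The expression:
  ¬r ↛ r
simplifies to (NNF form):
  True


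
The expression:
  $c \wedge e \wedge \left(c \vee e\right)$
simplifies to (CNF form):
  $c \wedge e$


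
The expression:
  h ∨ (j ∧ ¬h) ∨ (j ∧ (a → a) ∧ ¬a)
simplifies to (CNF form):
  h ∨ j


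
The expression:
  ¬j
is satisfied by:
  {j: False}


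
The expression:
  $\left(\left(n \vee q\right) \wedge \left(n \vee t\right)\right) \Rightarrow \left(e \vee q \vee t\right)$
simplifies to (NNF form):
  $e \vee q \vee t \vee \neg n$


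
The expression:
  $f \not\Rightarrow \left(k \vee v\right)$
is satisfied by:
  {f: True, v: False, k: False}


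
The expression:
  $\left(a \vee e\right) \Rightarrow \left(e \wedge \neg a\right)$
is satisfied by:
  {a: False}


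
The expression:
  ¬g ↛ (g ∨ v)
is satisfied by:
  {g: False, v: False}


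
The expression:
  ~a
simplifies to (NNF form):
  ~a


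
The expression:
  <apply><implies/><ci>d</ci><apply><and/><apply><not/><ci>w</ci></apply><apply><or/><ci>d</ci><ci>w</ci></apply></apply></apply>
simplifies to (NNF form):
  <apply><or/><apply><not/><ci>d</ci></apply><apply><not/><ci>w</ci></apply></apply>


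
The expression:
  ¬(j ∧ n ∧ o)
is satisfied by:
  {o: False, n: False, j: False}
  {j: True, o: False, n: False}
  {n: True, o: False, j: False}
  {j: True, n: True, o: False}
  {o: True, j: False, n: False}
  {j: True, o: True, n: False}
  {n: True, o: True, j: False}


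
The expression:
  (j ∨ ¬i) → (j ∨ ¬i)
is always true.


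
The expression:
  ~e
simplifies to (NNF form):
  ~e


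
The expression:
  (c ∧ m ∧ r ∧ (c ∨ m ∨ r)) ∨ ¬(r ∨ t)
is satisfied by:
  {m: True, c: True, t: False, r: False}
  {m: True, t: False, c: False, r: False}
  {c: True, m: False, t: False, r: False}
  {m: False, t: False, c: False, r: False}
  {r: True, m: True, c: True, t: False}
  {r: True, m: True, c: True, t: True}


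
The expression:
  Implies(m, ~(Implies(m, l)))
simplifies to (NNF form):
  ~l | ~m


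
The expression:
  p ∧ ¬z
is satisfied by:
  {p: True, z: False}


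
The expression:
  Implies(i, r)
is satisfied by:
  {r: True, i: False}
  {i: False, r: False}
  {i: True, r: True}


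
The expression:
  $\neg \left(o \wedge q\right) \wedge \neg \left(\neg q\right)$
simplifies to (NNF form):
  $q \wedge \neg o$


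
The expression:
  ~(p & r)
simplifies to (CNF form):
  ~p | ~r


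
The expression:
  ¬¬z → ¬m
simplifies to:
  ¬m ∨ ¬z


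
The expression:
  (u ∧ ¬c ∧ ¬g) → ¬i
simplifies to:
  c ∨ g ∨ ¬i ∨ ¬u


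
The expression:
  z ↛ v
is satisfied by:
  {z: True, v: False}


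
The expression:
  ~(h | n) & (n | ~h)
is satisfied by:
  {n: False, h: False}


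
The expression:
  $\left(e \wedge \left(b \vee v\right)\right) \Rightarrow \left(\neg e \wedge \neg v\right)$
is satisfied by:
  {v: False, e: False, b: False}
  {b: True, v: False, e: False}
  {v: True, b: False, e: False}
  {b: True, v: True, e: False}
  {e: True, b: False, v: False}


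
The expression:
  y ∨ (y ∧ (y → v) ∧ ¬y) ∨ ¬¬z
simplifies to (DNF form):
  y ∨ z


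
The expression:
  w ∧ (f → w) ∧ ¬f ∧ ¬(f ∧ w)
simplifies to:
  w ∧ ¬f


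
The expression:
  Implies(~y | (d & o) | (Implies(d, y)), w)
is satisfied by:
  {w: True}


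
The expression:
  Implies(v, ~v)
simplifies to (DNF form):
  ~v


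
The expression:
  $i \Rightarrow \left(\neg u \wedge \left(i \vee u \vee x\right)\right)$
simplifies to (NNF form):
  $\neg i \vee \neg u$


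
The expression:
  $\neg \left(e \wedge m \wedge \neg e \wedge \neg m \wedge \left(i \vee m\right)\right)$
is always true.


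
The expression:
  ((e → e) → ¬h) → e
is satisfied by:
  {e: True, h: True}
  {e: True, h: False}
  {h: True, e: False}


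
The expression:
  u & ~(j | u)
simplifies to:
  False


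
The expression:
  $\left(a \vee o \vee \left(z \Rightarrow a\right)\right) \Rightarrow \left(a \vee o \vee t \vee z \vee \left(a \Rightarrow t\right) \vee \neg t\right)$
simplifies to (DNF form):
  $\text{True}$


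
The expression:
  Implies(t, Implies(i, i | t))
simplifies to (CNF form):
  True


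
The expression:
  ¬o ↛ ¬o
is never true.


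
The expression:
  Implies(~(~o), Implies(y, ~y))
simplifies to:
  ~o | ~y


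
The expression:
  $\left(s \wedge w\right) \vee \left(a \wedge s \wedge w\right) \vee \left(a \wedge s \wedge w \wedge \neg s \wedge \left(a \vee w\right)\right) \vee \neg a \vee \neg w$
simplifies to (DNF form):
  $s \vee \neg a \vee \neg w$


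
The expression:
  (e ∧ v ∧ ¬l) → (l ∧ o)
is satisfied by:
  {l: True, v: False, e: False}
  {v: False, e: False, l: False}
  {e: True, l: True, v: False}
  {e: True, v: False, l: False}
  {l: True, v: True, e: False}
  {v: True, l: False, e: False}
  {e: True, v: True, l: True}


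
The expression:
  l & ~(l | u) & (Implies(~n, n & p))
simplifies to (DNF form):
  False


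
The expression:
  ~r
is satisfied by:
  {r: False}


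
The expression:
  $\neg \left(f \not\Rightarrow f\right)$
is always true.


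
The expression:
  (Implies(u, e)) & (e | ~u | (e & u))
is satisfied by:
  {e: True, u: False}
  {u: False, e: False}
  {u: True, e: True}


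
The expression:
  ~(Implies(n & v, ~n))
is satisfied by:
  {n: True, v: True}


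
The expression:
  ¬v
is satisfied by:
  {v: False}


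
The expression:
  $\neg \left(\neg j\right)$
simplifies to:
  $j$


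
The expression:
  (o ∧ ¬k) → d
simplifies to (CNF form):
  d ∨ k ∨ ¬o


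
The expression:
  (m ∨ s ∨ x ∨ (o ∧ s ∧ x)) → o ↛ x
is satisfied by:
  {o: True, m: False, s: False, x: False}
  {o: True, s: True, m: False, x: False}
  {o: True, m: True, s: False, x: False}
  {o: True, s: True, m: True, x: False}
  {o: False, m: False, s: False, x: False}


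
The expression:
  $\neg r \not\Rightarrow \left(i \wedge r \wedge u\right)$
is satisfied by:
  {r: False}


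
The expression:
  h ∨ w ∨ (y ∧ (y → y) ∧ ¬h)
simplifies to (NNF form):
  h ∨ w ∨ y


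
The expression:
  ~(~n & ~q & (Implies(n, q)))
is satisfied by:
  {n: True, q: True}
  {n: True, q: False}
  {q: True, n: False}


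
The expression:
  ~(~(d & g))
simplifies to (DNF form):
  d & g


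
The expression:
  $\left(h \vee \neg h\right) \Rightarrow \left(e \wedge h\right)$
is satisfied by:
  {h: True, e: True}


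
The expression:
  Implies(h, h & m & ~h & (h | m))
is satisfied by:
  {h: False}


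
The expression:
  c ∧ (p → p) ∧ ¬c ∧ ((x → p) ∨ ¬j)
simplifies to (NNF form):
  False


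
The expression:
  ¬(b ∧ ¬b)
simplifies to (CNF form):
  True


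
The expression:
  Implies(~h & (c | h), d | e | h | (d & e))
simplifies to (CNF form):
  d | e | h | ~c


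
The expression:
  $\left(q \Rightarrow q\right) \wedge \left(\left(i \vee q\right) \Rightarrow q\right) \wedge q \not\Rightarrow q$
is never true.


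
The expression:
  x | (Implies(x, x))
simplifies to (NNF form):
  True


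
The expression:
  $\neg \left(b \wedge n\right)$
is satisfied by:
  {n: False, b: False}
  {b: True, n: False}
  {n: True, b: False}


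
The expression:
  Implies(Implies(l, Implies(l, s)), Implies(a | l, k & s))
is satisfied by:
  {k: True, l: False, s: False, a: False}
  {k: False, l: False, s: False, a: False}
  {k: True, s: True, a: False, l: False}
  {s: True, a: False, l: False, k: False}
  {a: True, k: True, s: True, l: False}
  {k: True, l: True, a: False, s: False}
  {l: True, a: False, s: False, k: False}
  {k: True, a: True, l: True, s: False}
  {a: True, l: True, k: False, s: False}
  {k: True, s: True, l: True, a: False}
  {a: True, k: True, s: True, l: True}


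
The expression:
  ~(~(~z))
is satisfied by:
  {z: False}


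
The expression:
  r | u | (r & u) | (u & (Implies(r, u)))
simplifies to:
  r | u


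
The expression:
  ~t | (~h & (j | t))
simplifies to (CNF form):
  ~h | ~t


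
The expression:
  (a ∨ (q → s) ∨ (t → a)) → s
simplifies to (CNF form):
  (q ∨ s) ∧ (s ∨ t) ∧ (s ∨ ¬a)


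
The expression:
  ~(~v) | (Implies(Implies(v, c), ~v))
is always true.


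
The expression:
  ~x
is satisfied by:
  {x: False}


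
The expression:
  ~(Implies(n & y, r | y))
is never true.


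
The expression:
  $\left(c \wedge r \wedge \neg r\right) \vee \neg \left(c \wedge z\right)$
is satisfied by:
  {c: False, z: False}
  {z: True, c: False}
  {c: True, z: False}


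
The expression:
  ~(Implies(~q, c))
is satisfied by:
  {q: False, c: False}


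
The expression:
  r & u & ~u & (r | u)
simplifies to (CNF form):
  False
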